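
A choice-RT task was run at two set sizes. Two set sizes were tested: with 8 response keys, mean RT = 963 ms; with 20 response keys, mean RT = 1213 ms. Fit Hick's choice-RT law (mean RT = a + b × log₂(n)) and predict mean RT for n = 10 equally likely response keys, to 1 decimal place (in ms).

1023.9 ms

Solve the two-equation system in a and b:
  b = (1213 − 963) / (log₂ 20 − log₂ 8) = 250 / (4.3219 − 3) = 189.118 ms/bit
  a = 963 − 189.118 × 3 = 395.647 ms
Then RT(10) = 395.647 + 189.118 × log₂ 10 = 395.647 + 189.118 × 3.3219 ≈ 1023.882 ms.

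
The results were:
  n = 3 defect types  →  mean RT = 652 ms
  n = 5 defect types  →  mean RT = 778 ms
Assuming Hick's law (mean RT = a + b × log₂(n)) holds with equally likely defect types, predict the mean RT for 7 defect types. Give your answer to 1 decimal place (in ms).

Solve the two-equation system in a and b:
  b = (778 − 652) / (log₂ 5 − log₂ 3) = 126 / (2.3219 − 1.5850) = 170.971 ms/bit
  a = 652 − 170.971 × 1.5850 = 381.017 ms
Then RT(7) = 381.017 + 170.971 × log₂ 7 = 381.017 + 170.971 × 2.8074 ≈ 860.994 ms.

861.0 ms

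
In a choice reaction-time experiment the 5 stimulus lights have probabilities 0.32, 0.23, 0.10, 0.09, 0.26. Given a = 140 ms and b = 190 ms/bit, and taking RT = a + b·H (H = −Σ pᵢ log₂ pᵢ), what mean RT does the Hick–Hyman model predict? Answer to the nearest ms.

551 ms

H = 0.32·log₂(1/0.32) + 0.23·log₂(1/0.23) + 0.10·log₂(1/0.10) + 0.09·log₂(1/0.09) + 0.26·log₂(1/0.26) = 2.1638 bits.
RT = 140 + 190 × 2.1638 = 551.13 ms.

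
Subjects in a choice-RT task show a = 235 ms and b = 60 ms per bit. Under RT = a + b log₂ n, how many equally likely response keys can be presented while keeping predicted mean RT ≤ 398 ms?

60·log₂ n ≤ 398 − 235 = 163, giving log₂ n ≤ 2.7167 and n ≤ 6.574. The largest whole number is 6.

6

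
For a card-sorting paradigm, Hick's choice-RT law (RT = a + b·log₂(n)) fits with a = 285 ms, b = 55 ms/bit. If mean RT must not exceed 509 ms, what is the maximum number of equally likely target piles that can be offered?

16

55·log₂ n ≤ 509 − 285 = 224, giving log₂ n ≤ 4.0727 and n ≤ 16.827. The largest whole number is 16.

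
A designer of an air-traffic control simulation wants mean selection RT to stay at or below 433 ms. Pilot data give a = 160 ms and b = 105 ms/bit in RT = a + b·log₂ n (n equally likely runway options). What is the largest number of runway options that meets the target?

Set 160 + 105·log₂ n ≤ 433 → log₂ n ≤ (433 − 160)/105 = 2.6000.
So n ≤ 2^2.6000 = 6.063; the largest integer n is 6.

6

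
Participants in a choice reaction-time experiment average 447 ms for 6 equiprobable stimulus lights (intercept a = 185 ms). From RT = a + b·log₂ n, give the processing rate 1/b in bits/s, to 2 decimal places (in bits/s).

9.87 bits/s

Choice component = 447 − 185 = 262 ms over log₂(6) = 2.5850 bits.
b = 262 / 2.5850 = 101.355 ms/bit, so 1/b = 9.866 bits/s.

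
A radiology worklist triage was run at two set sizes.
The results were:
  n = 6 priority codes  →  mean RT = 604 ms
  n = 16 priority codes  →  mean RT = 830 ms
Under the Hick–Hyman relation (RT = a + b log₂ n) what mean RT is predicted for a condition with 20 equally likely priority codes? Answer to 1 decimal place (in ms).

881.4 ms

Fit slope and intercept:
  b = (830 − 604) / (log₂ 16 − log₂ 6) = 226 / (4 − 2.5850) = 159.713 ms/bit
  a = 604 − 159.713 × 2.5850 = 191.148 ms
Then RT(20) = 191.148 + 159.713 × log₂ 20 = 191.148 + 159.713 × 4.3219 ≈ 881.416 ms.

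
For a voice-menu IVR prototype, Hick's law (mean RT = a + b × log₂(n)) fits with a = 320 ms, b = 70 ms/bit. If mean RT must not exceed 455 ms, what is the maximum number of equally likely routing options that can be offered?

3

Information budget: (455 − 320)/70 = 1.9286 bits, so n ≤ 2^1.9286 = 3.807 → at most 3.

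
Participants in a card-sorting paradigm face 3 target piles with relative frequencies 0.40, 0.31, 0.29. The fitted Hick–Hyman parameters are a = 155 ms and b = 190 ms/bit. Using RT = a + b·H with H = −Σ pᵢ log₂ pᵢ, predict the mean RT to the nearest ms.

H = 0.40·log₂(1/0.40) + 0.31·log₂(1/0.31) + 0.29·log₂(1/0.29) = 1.5705 bits.
RT = 155 + 190 × 1.5705 = 453.39 ms.

453 ms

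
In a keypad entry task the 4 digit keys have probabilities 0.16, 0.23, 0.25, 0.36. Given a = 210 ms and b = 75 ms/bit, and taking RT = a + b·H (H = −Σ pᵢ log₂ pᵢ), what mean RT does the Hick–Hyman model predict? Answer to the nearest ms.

356 ms

H = 0.16·log₂(1/0.16) + 0.23·log₂(1/0.23) + 0.25·log₂(1/0.25) + 0.36·log₂(1/0.36) = 1.9413 bits.
RT = 210 + 75 × 1.9413 = 355.60 ms.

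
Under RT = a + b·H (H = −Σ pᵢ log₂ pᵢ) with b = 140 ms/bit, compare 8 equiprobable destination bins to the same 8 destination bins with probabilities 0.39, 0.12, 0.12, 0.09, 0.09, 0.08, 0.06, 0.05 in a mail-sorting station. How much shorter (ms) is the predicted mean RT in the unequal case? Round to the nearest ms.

50 ms

The RT saving is b·ΔH. Equiprobable H₀ = log₂(8) = 3.0000 bits; with the given probabilities H = 2.6404 bits.
b·(H₀ − H) = 140 × (3.0000 − 2.6404) = 50.35 ms.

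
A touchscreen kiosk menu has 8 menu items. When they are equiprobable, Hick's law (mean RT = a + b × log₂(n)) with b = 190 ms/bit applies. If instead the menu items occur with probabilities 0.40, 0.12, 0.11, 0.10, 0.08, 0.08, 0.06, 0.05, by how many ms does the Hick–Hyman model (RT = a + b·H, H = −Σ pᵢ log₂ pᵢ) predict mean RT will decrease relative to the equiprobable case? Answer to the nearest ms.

72 ms

The RT saving is b·ΔH. Equiprobable H₀ = log₂(8) = 3.0000 bits; with the given probabilities H = 2.6210 bits.
b·(H₀ − H) = 190 × (3.0000 − 2.6210) = 72.02 ms.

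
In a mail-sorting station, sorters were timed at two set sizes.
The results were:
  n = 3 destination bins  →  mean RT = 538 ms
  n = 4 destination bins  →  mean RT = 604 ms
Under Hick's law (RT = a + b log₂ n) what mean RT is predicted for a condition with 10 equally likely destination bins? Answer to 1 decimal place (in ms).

Solve the two-equation system in a and b:
  b = (604 − 538) / (log₂ 4 − log₂ 3) = 66 / (2 − 1.5850) = 159.022 ms/bit
  a = 538 − 159.022 × 1.5850 = 285.956 ms
Then RT(10) = 285.956 + 159.022 × log₂ 10 = 285.956 + 159.022 × 3.3219 ≈ 814.215 ms.

814.2 ms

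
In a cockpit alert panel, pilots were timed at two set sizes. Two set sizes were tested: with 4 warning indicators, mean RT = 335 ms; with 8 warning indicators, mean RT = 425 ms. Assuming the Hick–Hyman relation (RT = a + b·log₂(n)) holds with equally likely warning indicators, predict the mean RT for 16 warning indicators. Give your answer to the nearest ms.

Solve the two-equation system in a and b:
  b = (425 − 335) / (log₂ 8 − log₂ 4) = 90 / (3 − 2) = 90 ms/bit
  a = 335 − 90 × 2 = 155 ms
Then RT(16) = 155 + 90 × log₂ 16 = 155 + 90 × 4 ≈ 515.000 ms.

515 ms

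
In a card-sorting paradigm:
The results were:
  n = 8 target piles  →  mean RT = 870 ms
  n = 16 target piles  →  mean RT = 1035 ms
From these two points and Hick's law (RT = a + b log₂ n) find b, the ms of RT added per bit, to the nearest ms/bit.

b = (RT₂ − RT₁)/(log₂ n₂ − log₂ n₁) = (1035 − 870)/(4 − 3) = 165 ms/bit.

165 ms/bit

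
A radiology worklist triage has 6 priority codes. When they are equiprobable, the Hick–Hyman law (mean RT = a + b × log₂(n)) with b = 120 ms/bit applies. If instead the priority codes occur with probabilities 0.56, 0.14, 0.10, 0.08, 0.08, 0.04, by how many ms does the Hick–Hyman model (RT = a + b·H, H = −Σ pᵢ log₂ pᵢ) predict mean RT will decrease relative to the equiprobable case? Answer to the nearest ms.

74 ms

The RT saving is b·ΔH. Equiprobable H₀ = log₂(6) = 2.5850 bits; with the given probabilities H = 1.9665 bits.
b·(H₀ − H) = 120 × (2.5850 − 1.9665) = 74.21 ms.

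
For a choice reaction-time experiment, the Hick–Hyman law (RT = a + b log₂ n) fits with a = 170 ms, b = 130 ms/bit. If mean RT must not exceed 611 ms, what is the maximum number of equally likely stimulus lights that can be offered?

Set 170 + 130·log₂ n ≤ 611 → log₂ n ≤ (611 − 170)/130 = 3.3923.
So n ≤ 2^3.3923 = 10.500; the largest integer n is 10.

10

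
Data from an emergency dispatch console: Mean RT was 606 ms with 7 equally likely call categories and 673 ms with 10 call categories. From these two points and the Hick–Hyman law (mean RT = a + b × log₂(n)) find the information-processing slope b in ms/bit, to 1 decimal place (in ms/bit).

130.2 ms/bit

The slope on a log₂ axis is (673 − 606) / (3.3219 − 2.8074) = 130.205 ms/bit.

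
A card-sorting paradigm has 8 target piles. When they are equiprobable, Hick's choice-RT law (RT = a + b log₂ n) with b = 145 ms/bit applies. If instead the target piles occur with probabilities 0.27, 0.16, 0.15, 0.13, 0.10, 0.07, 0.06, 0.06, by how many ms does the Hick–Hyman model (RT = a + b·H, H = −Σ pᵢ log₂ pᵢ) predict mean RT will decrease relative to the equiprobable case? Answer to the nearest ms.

27 ms

The RT saving is b·ΔH. Equiprobable H₀ = log₂(8) = 3.0000 bits; with the given probabilities H = 2.8140 bits.
b·(H₀ − H) = 145 × (3.0000 − 2.8140) = 26.96 ms.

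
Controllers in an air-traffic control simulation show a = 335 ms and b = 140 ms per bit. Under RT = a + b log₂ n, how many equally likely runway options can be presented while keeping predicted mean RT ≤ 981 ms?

24

Set 335 + 140·log₂ n ≤ 981 → log₂ n ≤ (981 − 335)/140 = 4.6143.
So n ≤ 2^4.6143 = 24.493; the largest integer n is 24.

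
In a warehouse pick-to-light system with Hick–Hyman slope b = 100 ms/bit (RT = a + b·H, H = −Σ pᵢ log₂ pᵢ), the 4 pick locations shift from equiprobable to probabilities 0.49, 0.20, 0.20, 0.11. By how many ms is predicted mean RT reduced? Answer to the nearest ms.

22 ms

Equiprobable entropy H₀ = log₂ 4 = 2.0000 bits.
Skewed entropy H = −Σ pᵢ log₂ pᵢ = 1.7833 bits.
ΔRT = b·(H₀ − H) = 100 × 0.2167 = 21.67 ms.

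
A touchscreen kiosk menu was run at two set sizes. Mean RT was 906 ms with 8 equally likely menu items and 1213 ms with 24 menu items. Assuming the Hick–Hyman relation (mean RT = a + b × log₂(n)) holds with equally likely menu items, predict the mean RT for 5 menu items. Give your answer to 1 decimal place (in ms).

Solve the two-equation system in a and b:
  b = (1213 − 906) / (log₂ 24 − log₂ 8) = 307 / (4.5850 − 3) = 193.695 ms/bit
  a = 906 − 193.695 × 3 = 324.914 ms
Then RT(5) = 324.914 + 193.695 × log₂ 5 = 324.914 + 193.695 × 2.3219 ≈ 774.661 ms.

774.7 ms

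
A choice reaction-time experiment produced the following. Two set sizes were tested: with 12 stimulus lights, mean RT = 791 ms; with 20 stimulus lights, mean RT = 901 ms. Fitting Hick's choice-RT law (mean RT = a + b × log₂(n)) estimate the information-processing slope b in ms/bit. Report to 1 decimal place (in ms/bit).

149.3 ms/bit

b = (RT₂ − RT₁)/(log₂ n₂ − log₂ n₁) = (901 − 791)/(4.3219 − 3.5850) = 149.261 ms/bit.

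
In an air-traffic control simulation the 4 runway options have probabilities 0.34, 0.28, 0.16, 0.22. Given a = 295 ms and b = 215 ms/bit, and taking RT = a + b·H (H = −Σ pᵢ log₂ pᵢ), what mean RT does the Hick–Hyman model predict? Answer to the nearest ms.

H = 0.34·log₂(1/0.34) + 0.28·log₂(1/0.28) + 0.16·log₂(1/0.16) + 0.22·log₂(1/0.22) = 1.9470 bits.
RT = 295 + 215 × 1.9470 = 713.60 ms.

714 ms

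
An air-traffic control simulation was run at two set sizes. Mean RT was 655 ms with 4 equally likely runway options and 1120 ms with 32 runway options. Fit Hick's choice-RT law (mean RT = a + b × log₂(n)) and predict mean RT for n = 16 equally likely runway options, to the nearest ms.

With log₂ n on the abscissa the relation is linear; from the two conditions:
  b = (1120 − 655) / (log₂ 32 − log₂ 4) = 465 / (5 − 2) = 155 ms/bit
  a = 655 − 155 × 2 = 345 ms
Then RT(16) = 345 + 155 × log₂ 16 = 345 + 155 × 4 ≈ 965.000 ms.

965 ms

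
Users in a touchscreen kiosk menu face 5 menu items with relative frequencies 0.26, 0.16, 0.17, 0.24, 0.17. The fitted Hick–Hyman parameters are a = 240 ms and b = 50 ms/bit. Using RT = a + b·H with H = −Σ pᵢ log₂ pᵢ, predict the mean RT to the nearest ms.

H = 0.26·log₂(1/0.26) + 0.16·log₂(1/0.16) + 0.17·log₂(1/0.17) + 0.24·log₂(1/0.24) + 0.17·log₂(1/0.17) = 2.2916 bits.
RT = 240 + 50 × 2.2916 = 354.58 ms.

355 ms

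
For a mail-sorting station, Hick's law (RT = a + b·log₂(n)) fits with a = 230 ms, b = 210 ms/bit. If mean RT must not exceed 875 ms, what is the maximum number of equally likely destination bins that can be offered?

8

Information budget: (875 − 230)/210 = 3.0714 bits, so n ≤ 2^3.0714 = 8.406 → at most 8.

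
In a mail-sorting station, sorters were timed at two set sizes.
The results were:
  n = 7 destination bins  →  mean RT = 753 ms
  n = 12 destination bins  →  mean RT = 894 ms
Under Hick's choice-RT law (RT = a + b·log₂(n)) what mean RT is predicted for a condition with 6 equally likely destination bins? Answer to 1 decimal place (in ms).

With log₂ n on the abscissa the relation is linear; from the two conditions:
  b = (894 − 753) / (log₂ 12 − log₂ 7) = 141 / (3.5850 − 2.8074) = 181.325 ms/bit
  a = 753 − 181.325 × 2.8074 = 243.955 ms
Then RT(6) = 243.955 + 181.325 × log₂ 6 = 243.955 + 181.325 × 2.5850 ≈ 712.675 ms.

712.7 ms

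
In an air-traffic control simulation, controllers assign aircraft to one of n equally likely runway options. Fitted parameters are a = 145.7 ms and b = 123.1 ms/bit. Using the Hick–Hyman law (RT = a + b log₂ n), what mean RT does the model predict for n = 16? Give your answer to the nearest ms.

log₂(16) = 4 bits, so RT = 145.7 + 123.1 × 4 ≈ 638.100 ms.

638 ms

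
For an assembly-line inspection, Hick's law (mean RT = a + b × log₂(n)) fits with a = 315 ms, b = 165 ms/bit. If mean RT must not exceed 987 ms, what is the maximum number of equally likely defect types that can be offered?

16

Set 315 + 165·log₂ n ≤ 987 → log₂ n ≤ (987 − 315)/165 = 4.0727.
So n ≤ 2^4.0727 = 16.827; the largest integer n is 16.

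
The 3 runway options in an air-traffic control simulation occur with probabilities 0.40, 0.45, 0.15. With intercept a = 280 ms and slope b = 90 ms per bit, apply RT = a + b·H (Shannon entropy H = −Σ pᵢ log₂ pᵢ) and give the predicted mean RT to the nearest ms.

H = 0.40·log₂(1/0.40) + 0.45·log₂(1/0.45) + 0.15·log₂(1/0.15) = 1.4577 bits.
RT = 280 + 90 × 1.4577 = 411.19 ms.

411 ms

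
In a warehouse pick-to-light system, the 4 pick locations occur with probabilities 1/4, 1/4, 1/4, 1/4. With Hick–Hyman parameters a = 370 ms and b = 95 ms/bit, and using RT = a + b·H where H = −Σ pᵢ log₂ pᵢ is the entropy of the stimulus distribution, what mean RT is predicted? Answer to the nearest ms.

H = −Σ pᵢ log₂ pᵢ = 0.25·2 + 0.25·2 + 0.25·2 + 0.25·2 = 2.000 bits.
RT = 370 + 95 × 2.000 = 560.00 ms.

560 ms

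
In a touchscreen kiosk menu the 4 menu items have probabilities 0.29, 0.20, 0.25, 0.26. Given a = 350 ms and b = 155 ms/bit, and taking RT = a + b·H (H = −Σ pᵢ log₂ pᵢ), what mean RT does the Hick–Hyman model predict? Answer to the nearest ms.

658 ms

Entropy contributions −pᵢ log₂ pᵢ: 0.5179, 0.4644, 0.5000, 0.5053; sum H = 1.9876 bits.
RT = a + bH = 350 + 155·1.9876 = 658.07 ms.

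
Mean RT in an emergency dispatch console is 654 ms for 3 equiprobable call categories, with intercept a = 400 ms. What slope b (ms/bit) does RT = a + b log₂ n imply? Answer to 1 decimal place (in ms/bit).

160.3 ms/bit

3 alternatives carry log₂ 3 = 1.5850 bits; the choice cost is 654 − 400 = 254 ms, so b = 254/1.5850 = 160.256 ms/bit.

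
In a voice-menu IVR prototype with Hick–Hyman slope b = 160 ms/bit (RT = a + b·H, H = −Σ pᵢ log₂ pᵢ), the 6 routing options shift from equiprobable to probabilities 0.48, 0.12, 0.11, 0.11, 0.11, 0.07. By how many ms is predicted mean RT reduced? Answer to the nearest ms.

62 ms

The RT saving is b·ΔH. Equiprobable H₀ = log₂(6) = 2.5850 bits; with the given probabilities H = 2.1948 bits.
b·(H₀ − H) = 160 × (2.5850 − 2.1948) = 62.43 ms.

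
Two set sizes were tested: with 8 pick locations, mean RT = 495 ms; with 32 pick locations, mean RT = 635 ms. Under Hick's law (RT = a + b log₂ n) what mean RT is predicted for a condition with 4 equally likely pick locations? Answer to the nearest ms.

RT is linear in log₂ n, so two points fix the line:
  b = (635 − 495) / (log₂ 32 − log₂ 8) = 140 / (5 − 3) = 70 ms/bit
  a = 495 − 70 × 3 = 285 ms
Then RT(4) = 285 + 70 × log₂ 4 = 285 + 70 × 2 ≈ 425.000 ms.

425 ms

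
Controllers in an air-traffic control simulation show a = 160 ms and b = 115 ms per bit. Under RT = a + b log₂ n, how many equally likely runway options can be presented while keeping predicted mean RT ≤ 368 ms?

115·log₂ n ≤ 368 − 160 = 208, giving log₂ n ≤ 1.8087 and n ≤ 3.503. The largest whole number is 3.

3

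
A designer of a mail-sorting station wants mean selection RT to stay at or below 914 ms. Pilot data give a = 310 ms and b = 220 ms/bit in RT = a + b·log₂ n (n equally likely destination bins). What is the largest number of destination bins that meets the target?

6

Set 310 + 220·log₂ n ≤ 914 → log₂ n ≤ (914 − 310)/220 = 2.7455.
So n ≤ 2^2.7455 = 6.706; the largest integer n is 6.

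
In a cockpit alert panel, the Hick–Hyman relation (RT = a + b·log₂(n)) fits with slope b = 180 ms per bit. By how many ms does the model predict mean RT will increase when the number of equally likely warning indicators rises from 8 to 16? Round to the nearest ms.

180 ms

Only the slope matters, since a is common to both: ΔRT = b·log₂(n₂/n₁).
log₂(16) − log₂(8) = log₂(16/8) = log₂(2) = 1.
ΔRT = 180 × 1.0000 = 180.000 ms.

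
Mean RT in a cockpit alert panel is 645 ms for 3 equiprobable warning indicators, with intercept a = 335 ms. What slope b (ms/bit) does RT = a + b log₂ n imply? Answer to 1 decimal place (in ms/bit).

195.6 ms/bit

3 alternatives carry log₂ 3 = 1.5850 bits; the choice cost is 645 − 335 = 310 ms, so b = 310/1.5850 = 195.588 ms/bit.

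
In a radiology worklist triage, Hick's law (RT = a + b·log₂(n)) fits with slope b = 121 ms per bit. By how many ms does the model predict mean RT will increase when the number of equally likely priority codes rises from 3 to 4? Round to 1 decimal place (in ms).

50.2 ms

Only the slope matters, since a is common to both: ΔRT = b·log₂(n₂/n₁).
log₂(4) − log₂(3) = 2 − 1.5850 = 0.4150.
ΔRT = 121 × 0.4150 = 50.220 ms.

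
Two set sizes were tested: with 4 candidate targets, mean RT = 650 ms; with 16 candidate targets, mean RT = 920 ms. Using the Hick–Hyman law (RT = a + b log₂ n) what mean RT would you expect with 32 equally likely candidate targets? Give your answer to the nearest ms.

With log₂ n on the abscissa the relation is linear; from the two conditions:
  b = (920 − 650) / (log₂ 16 − log₂ 4) = 270 / (4 − 2) = 135 ms/bit
  a = 650 − 135 × 2 = 380 ms
Then RT(32) = 380 + 135 × log₂ 32 = 380 + 135 × 5 ≈ 1055.000 ms.

1055 ms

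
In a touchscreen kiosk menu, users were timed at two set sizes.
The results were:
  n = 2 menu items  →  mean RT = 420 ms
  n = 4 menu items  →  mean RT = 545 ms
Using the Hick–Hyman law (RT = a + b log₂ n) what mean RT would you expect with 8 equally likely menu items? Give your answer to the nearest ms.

670 ms

With log₂ n on the abscissa the relation is linear; from the two conditions:
  b = (545 − 420) / (log₂ 4 − log₂ 2) = 125 / (2 − 1) = 125 ms/bit
  a = 420 − 125 × 1 = 295 ms
Then RT(8) = 295 + 125 × log₂ 8 = 295 + 125 × 3 ≈ 670.000 ms.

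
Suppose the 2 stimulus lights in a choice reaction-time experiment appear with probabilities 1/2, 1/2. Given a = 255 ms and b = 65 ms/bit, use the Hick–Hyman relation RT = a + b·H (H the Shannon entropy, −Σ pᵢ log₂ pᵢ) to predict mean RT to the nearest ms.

320 ms

Each term −pᵢ log₂ pᵢ: 0.5·1 + 0.5·1; summed, H = 1.000 bits.
Mean RT = a + bH = 255 + 65·1.000 = 320.00 ms.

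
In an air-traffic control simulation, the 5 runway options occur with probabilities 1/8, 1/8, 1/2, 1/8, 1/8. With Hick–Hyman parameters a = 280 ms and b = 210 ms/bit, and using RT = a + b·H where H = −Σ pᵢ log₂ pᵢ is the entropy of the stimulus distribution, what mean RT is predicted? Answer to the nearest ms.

H = −Σ pᵢ log₂ pᵢ = 0.125·3 + 0.125·3 + 0.5·1 + 0.125·3 + 0.125·3 = 2.000 bits.
RT = 280 + 210 × 2.000 = 700.00 ms.

700 ms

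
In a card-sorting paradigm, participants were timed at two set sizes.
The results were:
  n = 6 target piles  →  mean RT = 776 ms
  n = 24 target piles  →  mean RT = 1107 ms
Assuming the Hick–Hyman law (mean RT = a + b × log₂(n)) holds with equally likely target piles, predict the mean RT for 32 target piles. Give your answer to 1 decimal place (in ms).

1175.7 ms

Solve the two-equation system in a and b:
  b = (1107 − 776) / (log₂ 24 − log₂ 6) = 331 / (4.5850 − 2.5850) = 165.500 ms/bit
  a = 776 − 165.500 × 2.5850 = 348.189 ms
Then RT(32) = 348.189 + 165.500 × log₂ 32 = 348.189 + 165.500 × 5 ≈ 1175.689 ms.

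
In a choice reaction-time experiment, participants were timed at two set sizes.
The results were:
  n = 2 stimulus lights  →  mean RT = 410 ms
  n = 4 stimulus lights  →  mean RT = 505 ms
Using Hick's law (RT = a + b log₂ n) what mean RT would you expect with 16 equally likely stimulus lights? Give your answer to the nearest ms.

695 ms

Solve the two-equation system in a and b:
  b = (505 − 410) / (log₂ 4 − log₂ 2) = 95 / (2 − 1) = 95 ms/bit
  a = 410 − 95 × 1 = 315 ms
Then RT(16) = 315 + 95 × log₂ 16 = 315 + 95 × 4 ≈ 695.000 ms.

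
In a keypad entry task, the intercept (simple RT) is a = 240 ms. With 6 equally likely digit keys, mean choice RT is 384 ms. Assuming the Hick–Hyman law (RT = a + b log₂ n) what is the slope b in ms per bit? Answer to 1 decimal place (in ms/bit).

55.7 ms/bit

b = (384 − 240) / log₂(6) = 144 / 2.5850 = 55.707 ms/bit.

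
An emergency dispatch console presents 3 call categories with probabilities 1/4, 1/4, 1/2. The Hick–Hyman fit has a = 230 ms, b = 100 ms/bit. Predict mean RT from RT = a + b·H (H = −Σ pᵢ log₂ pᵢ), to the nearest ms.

Each term −pᵢ log₂ pᵢ: 0.25·2 + 0.25·2 + 0.5·1; summed, H = 1.500 bits.
Mean RT = a + bH = 230 + 100·1.500 = 380.00 ms.

380 ms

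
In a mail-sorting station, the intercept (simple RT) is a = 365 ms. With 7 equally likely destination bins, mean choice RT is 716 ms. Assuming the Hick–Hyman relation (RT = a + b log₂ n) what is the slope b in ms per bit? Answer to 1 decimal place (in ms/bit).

b = (716 − 365) / log₂(7) = 351 / 2.8074 = 125.029 ms/bit.

125.0 ms/bit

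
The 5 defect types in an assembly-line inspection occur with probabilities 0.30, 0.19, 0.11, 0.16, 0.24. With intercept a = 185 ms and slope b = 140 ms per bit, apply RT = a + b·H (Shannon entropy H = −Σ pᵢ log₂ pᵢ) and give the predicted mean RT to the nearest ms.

H = 0.30·log₂(1/0.30) + 0.19·log₂(1/0.19) + 0.11·log₂(1/0.11) + 0.16·log₂(1/0.16) + 0.24·log₂(1/0.24) = 2.2438 bits.
RT = 185 + 140 × 2.2438 = 499.13 ms.

499 ms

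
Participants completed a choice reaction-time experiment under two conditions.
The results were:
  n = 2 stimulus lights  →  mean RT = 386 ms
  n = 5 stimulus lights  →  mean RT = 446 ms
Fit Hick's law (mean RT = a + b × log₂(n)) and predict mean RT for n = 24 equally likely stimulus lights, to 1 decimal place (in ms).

548.7 ms

Solve the two-equation system in a and b:
  b = (446 − 386) / (log₂ 5 − log₂ 2) = 60 / (2.3219 − 1) = 45.388 ms/bit
  a = 386 − 45.388 × 1 = 340.612 ms
Then RT(24) = 340.612 + 45.388 × log₂ 24 = 340.612 + 45.388 × 4.5850 ≈ 548.715 ms.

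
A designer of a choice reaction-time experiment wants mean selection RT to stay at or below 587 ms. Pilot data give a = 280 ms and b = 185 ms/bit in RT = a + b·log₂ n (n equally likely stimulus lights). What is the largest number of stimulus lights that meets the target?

185·log₂ n ≤ 587 − 280 = 307, giving log₂ n ≤ 1.6595 and n ≤ 3.159. The largest whole number is 3.

3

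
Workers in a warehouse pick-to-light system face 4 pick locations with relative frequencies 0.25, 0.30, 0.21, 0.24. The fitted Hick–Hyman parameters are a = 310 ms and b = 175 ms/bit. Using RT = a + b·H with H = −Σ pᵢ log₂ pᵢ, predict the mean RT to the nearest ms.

Entropy contributions −pᵢ log₂ pᵢ: 0.5000, 0.5211, 0.4728, 0.4941; sum H = 1.9880 bits.
RT = a + bH = 310 + 175·1.9880 = 657.91 ms.

658 ms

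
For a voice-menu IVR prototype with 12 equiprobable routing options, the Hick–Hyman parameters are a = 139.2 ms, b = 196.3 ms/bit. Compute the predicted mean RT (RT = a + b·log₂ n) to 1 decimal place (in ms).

842.9 ms

log₂(12) = 3.5850 bits, so RT = 139.2 + 196.3 × 3.5850 ≈ 842.928 ms.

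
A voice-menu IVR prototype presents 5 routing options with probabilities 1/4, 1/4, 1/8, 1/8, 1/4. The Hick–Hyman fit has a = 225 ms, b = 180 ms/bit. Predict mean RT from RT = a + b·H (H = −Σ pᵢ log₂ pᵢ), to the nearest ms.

630 ms

Each term −pᵢ log₂ pᵢ: 0.25·2 + 0.25·2 + 0.125·3 + 0.125·3 + 0.25·2; summed, H = 2.250 bits.
Mean RT = a + bH = 225 + 180·2.250 = 630.00 ms.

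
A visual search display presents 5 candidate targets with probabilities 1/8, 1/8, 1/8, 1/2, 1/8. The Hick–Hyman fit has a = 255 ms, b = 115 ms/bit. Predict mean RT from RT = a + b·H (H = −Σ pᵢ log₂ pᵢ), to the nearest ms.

H = −Σ pᵢ log₂ pᵢ = 0.125·3 + 0.125·3 + 0.125·3 + 0.5·1 + 0.125·3 = 2.000 bits.
RT = 255 + 115 × 2.000 = 485.00 ms.

485 ms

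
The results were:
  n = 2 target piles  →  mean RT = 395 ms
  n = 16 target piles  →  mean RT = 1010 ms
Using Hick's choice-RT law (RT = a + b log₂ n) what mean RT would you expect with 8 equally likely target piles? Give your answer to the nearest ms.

Solve the two-equation system in a and b:
  b = (1010 − 395) / (log₂ 16 − log₂ 2) = 615 / (4 − 1) = 205 ms/bit
  a = 395 − 205 × 1 = 190 ms
Then RT(8) = 190 + 205 × log₂ 8 = 190 + 205 × 3 ≈ 805.000 ms.

805 ms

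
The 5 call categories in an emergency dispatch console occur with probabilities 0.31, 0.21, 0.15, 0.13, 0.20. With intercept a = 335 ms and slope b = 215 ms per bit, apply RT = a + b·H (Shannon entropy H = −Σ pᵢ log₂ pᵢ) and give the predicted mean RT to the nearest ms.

820 ms

Entropy contributions −pᵢ log₂ pᵢ: 0.5238, 0.4728, 0.4105, 0.3826, 0.4644; sum H = 2.2542 bits.
RT = a + bH = 335 + 215·2.2542 = 819.65 ms.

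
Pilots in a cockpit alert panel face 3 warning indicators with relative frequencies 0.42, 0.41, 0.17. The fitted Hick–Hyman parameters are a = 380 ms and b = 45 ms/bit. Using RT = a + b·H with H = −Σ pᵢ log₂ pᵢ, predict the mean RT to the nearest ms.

447 ms

H = 0.42·log₂(1/0.42) + 0.41·log₂(1/0.41) + 0.17·log₂(1/0.17) = 1.4876 bits.
RT = 380 + 45 × 1.4876 = 446.94 ms.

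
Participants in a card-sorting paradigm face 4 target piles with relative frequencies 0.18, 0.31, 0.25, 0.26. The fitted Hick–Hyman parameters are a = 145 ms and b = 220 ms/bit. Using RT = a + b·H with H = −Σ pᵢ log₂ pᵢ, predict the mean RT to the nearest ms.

579 ms

Entropy contributions −pᵢ log₂ pᵢ: 0.4453, 0.5238, 0.5000, 0.5053; sum H = 1.9744 bits.
RT = a + bH = 145 + 220·1.9744 = 579.37 ms.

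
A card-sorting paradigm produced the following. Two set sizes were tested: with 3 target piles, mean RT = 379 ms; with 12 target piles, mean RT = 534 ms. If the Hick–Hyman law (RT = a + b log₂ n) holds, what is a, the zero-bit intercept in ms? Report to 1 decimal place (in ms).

256.2 ms

b = (RT₂ − RT₁)/(log₂ n₂ − log₂ n₁) = (534 − 379)/(3.5850 − 1.5850) = 77.500 ms/bit.
a = RT₁ − b·log₂ n₁ = 379 − 77.500 × 1.5850 = 256.165 ms.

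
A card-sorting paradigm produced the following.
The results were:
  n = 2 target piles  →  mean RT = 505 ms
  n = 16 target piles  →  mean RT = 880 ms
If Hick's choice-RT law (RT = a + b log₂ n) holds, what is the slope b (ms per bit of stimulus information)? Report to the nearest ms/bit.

b = (RT₂ − RT₁)/(log₂ n₂ − log₂ n₁) = (880 − 505)/(4 − 1) = 125 ms/bit.

125 ms/bit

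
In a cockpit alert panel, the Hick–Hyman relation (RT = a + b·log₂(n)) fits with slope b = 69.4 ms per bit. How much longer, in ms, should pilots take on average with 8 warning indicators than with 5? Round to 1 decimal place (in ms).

ΔRT = (a + b log₂ n₂) − (a + b log₂ n₁) = b·(log₂ n₂ − log₂ n₁).
log₂(8) − log₂(5) = 3 − 2.3219 = 0.6781.
ΔRT = 69.4 × 0.6781 = 47.058 ms.

47.1 ms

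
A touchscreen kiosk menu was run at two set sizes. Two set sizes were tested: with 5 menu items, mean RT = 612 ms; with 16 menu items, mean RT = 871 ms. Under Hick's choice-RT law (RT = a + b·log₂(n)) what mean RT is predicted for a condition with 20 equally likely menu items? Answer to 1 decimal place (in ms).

920.7 ms

With log₂ n on the abscissa the relation is linear; from the two conditions:
  b = (871 − 612) / (log₂ 16 − log₂ 5) = 259 / (4 − 2.3219) = 154.344 ms/bit
  a = 612 − 154.344 × 2.3219 = 253.625 ms
Then RT(20) = 253.625 + 154.344 × log₂ 20 = 253.625 + 154.344 × 4.3219 ≈ 920.688 ms.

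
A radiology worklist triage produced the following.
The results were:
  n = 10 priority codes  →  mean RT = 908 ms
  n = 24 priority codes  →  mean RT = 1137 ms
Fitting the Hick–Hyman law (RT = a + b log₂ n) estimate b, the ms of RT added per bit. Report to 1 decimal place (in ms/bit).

The slope on a log₂ axis is (1137 − 908) / (4.5850 − 3.3219) = 181.309 ms/bit.

181.3 ms/bit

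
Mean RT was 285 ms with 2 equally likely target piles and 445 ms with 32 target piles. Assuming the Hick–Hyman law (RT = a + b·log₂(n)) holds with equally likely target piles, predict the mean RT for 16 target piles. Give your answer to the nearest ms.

405 ms

Fit slope and intercept:
  b = (445 − 285) / (log₂ 32 − log₂ 2) = 160 / (5 − 1) = 40 ms/bit
  a = 285 − 40 × 1 = 245 ms
Then RT(16) = 245 + 40 × log₂ 16 = 245 + 40 × 4 ≈ 405.000 ms.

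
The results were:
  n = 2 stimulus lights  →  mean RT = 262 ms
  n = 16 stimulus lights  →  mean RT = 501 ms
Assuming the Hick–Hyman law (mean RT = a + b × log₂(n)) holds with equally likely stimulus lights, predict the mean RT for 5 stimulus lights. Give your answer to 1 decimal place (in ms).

367.3 ms

RT is linear in log₂ n, so two points fix the line:
  b = (501 − 262) / (log₂ 16 − log₂ 2) = 239 / (4 − 1) = 79.667 ms/bit
  a = 262 − 79.667 × 1 = 182.333 ms
Then RT(5) = 182.333 + 79.667 × log₂ 5 = 182.333 + 79.667 × 2.3219 ≈ 367.314 ms.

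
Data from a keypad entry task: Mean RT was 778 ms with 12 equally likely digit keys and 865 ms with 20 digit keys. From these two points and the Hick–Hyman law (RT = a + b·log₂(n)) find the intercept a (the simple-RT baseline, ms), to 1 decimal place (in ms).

354.8 ms

Slope: b = (865 − 778) / (log₂ 20 − log₂ 12) = 87/0.7370 = 118.052 ms/bit.
Intercept: a = 778 − 118.052·log₂(12) = 354.789 ms.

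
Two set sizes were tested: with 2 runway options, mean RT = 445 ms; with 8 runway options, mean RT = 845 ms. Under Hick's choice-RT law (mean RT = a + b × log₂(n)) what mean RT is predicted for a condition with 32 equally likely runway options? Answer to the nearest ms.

1245 ms

Solve the two-equation system in a and b:
  b = (845 − 445) / (log₂ 8 − log₂ 2) = 400 / (3 − 1) = 200 ms/bit
  a = 445 − 200 × 1 = 245 ms
Then RT(32) = 245 + 200 × log₂ 32 = 245 + 200 × 5 ≈ 1245.000 ms.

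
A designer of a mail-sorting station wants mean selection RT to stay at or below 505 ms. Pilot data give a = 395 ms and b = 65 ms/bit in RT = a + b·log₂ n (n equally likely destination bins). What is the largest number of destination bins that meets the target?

3

65·log₂ n ≤ 505 − 395 = 110, giving log₂ n ≤ 1.6923 and n ≤ 3.232. The largest whole number is 3.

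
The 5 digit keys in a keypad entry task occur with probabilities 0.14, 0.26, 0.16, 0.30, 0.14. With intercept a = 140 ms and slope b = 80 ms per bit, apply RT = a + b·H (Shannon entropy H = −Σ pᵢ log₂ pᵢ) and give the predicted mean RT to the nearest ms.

319 ms

H = 0.14·log₂(1/0.14) + 0.26·log₂(1/0.26) + 0.16·log₂(1/0.16) + 0.30·log₂(1/0.30) + 0.14·log₂(1/0.14) = 2.2436 bits.
RT = 140 + 80 × 2.2436 = 319.49 ms.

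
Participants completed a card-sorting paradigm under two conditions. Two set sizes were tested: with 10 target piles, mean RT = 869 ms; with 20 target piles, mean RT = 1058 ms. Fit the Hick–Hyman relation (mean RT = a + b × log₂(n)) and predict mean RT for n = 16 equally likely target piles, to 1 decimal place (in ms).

Solve the two-equation system in a and b:
  b = (1058 − 869) / (log₂ 20 − log₂ 10) = 189 / (4.3219 − 3.3219) = 189.000 ms/bit
  a = 869 − 189.000 × 3.3219 = 241.156 ms
Then RT(16) = 241.156 + 189.000 × log₂ 16 = 241.156 + 189.000 × 4 ≈ 997.156 ms.

997.2 ms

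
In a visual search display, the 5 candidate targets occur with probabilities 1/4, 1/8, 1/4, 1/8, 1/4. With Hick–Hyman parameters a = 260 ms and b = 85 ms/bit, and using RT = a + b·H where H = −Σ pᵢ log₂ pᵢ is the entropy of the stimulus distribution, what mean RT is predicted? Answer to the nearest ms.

H = −Σ pᵢ log₂ pᵢ = 0.25·2 + 0.125·3 + 0.25·2 + 0.125·3 + 0.25·2 = 2.250 bits.
RT = 260 + 85 × 2.250 = 451.25 ms.

451 ms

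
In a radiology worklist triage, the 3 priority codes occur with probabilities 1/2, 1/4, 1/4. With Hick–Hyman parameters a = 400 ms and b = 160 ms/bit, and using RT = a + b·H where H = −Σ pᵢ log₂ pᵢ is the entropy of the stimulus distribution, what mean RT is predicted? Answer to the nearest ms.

640 ms

Each term −pᵢ log₂ pᵢ: 0.5·1 + 0.25·2 + 0.25·2; summed, H = 1.500 bits.
Mean RT = a + bH = 400 + 160·1.500 = 640.00 ms.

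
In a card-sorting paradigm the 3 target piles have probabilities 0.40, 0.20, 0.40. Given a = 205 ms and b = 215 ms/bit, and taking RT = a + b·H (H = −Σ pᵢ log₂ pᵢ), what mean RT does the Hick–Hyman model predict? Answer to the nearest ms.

Entropy contributions −pᵢ log₂ pᵢ: 0.5288, 0.4644, 0.5288; sum H = 1.5219 bits.
RT = a + bH = 205 + 215·1.5219 = 532.21 ms.

532 ms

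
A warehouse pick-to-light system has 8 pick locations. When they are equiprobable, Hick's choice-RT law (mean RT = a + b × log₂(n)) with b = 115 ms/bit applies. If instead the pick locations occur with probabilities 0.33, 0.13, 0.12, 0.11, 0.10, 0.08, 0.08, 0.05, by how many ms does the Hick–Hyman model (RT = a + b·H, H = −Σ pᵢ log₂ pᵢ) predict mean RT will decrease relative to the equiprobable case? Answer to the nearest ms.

Equiprobable entropy H₀ = log₂ 8 = 3.0000 bits.
Skewed entropy H = −Σ pᵢ log₂ pᵢ = 2.7591 bits.
ΔRT = b·(H₀ − H) = 115 × 0.2409 = 27.70 ms.

28 ms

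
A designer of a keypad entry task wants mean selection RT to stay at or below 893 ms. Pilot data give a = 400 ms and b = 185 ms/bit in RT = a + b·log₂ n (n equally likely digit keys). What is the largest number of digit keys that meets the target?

6

Information budget: (893 − 400)/185 = 2.6649 bits, so n ≤ 2^2.6649 = 6.342 → at most 6.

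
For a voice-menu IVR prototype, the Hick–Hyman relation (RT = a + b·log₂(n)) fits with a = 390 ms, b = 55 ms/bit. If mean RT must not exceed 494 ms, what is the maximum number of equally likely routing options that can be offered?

3

Information budget: (494 − 390)/55 = 1.8909 bits, so n ≤ 2^1.8909 = 3.709 → at most 3.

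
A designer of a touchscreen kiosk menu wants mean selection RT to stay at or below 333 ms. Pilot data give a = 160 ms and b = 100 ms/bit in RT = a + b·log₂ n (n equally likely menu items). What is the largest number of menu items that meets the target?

3

100·log₂ n ≤ 333 − 160 = 173, giving log₂ n ≤ 1.7300 and n ≤ 3.317. The largest whole number is 3.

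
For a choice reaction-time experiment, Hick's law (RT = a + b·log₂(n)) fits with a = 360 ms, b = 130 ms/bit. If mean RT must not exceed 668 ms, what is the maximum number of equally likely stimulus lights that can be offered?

5

Information budget: (668 − 360)/130 = 2.3692 bits, so n ≤ 2^2.3692 = 5.167 → at most 5.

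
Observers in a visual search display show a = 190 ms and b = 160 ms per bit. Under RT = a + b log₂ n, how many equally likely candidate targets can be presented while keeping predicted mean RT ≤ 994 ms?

32

Set 190 + 160·log₂ n ≤ 994 → log₂ n ≤ (994 − 190)/160 = 5.0250.
So n ≤ 2^5.0250 = 32.559; the largest integer n is 32.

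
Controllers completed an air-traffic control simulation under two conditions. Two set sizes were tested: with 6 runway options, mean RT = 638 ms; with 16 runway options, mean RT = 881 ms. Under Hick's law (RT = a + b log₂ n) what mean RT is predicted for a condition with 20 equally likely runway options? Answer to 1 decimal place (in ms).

Solve the two-equation system in a and b:
  b = (881 − 638) / (log₂ 16 − log₂ 6) = 243 / (4 − 2.5850) = 171.727 ms/bit
  a = 638 − 171.727 × 2.5850 = 194.092 ms
Then RT(20) = 194.092 + 171.727 × log₂ 20 = 194.092 + 171.727 × 4.3219 ≈ 936.284 ms.

936.3 ms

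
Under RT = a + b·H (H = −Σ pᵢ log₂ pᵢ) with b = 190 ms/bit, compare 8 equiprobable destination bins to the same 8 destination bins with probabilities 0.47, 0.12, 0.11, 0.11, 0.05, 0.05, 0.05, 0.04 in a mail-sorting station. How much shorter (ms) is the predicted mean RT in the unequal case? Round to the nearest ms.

The RT saving is b·ΔH. Equiprobable H₀ = log₂(8) = 3.0000 bits; with the given probabilities H = 2.4136 bits.
b·(H₀ − H) = 190 × (3.0000 − 2.4136) = 111.41 ms.

111 ms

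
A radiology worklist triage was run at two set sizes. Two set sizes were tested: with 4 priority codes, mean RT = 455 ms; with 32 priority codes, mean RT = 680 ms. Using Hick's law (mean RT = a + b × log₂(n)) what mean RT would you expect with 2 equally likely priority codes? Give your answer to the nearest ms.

RT is linear in log₂ n, so two points fix the line:
  b = (680 − 455) / (log₂ 32 − log₂ 4) = 225 / (5 − 2) = 75 ms/bit
  a = 455 − 75 × 2 = 305 ms
Then RT(2) = 305 + 75 × log₂ 2 = 305 + 75 × 1 ≈ 380.000 ms.

380 ms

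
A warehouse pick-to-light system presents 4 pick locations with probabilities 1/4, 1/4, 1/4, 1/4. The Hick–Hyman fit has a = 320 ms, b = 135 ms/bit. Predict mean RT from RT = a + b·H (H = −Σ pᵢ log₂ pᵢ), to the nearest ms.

590 ms

H = −Σ pᵢ log₂ pᵢ = 0.25·2 + 0.25·2 + 0.25·2 + 0.25·2 = 2.000 bits.
RT = 320 + 135 × 2.000 = 590.00 ms.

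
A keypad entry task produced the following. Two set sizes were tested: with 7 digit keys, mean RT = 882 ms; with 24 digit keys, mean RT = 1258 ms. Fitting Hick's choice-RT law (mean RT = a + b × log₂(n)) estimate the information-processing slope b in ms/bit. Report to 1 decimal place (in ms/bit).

211.5 ms/bit

The slope on a log₂ axis is (1258 − 882) / (4.5850 − 2.8074) = 211.520 ms/bit.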